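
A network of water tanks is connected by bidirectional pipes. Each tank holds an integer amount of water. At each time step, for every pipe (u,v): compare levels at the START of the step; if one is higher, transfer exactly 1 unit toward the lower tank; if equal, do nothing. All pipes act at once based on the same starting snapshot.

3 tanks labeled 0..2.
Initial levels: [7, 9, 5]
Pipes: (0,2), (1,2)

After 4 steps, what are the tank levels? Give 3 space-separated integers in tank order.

Step 1: flows [0->2,1->2] -> levels [6 8 7]
Step 2: flows [2->0,1->2] -> levels [7 7 7]
Step 3: flows [0=2,1=2] -> levels [7 7 7]
  -> stable; steps 4..4 unchanged -> [7 7 7]

Answer: 7 7 7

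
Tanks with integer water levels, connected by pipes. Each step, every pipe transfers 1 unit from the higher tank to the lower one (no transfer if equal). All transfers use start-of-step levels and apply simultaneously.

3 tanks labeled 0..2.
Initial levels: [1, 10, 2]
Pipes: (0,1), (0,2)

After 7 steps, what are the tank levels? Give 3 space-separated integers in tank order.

Answer: 3 5 5

Derivation:
Step 1: flows [1->0,2->0] -> levels [3 9 1]
Step 2: flows [1->0,0->2] -> levels [3 8 2]
Step 3: flows [1->0,0->2] -> levels [3 7 3]
Step 4: flows [1->0,0=2] -> levels [4 6 3]
Step 5: flows [1->0,0->2] -> levels [4 5 4]
Step 6: flows [1->0,0=2] -> levels [5 4 4]
Step 7: flows [0->1,0->2] -> levels [3 5 5]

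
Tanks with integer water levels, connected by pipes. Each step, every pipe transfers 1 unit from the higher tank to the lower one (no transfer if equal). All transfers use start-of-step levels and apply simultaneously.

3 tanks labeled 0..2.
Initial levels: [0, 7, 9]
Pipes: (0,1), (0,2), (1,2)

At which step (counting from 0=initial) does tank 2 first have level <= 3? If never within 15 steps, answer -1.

Answer: -1

Derivation:
Step 1: flows [1->0,2->0,2->1] -> levels [2 7 7]
Step 2: flows [1->0,2->0,1=2] -> levels [4 6 6]
Step 3: flows [1->0,2->0,1=2] -> levels [6 5 5]
Step 4: flows [0->1,0->2,1=2] -> levels [4 6 6]
  -> period-2 cycle (repeats step 2); tank 2 never drops to <=3
Tank 2 never reaches <=3 within 15 steps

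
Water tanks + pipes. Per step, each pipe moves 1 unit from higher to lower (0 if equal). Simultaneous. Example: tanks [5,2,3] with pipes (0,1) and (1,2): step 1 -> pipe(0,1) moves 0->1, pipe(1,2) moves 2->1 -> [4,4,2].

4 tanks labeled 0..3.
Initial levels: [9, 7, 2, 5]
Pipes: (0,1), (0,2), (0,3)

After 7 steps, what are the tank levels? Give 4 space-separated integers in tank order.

Answer: 8 5 5 5

Derivation:
Step 1: flows [0->1,0->2,0->3] -> levels [6 8 3 6]
Step 2: flows [1->0,0->2,0=3] -> levels [6 7 4 6]
Step 3: flows [1->0,0->2,0=3] -> levels [6 6 5 6]
Step 4: flows [0=1,0->2,0=3] -> levels [5 6 6 6]
Step 5: flows [1->0,2->0,3->0] -> levels [8 5 5 5]
Step 6: flows [0->1,0->2,0->3] -> levels [5 6 6 6]
  -> period-2 cycle: step 6 state = step 4 state
  -> state at step 7: (7-4) mod 2 = 1, same as step 5 -> [8 5 5 5]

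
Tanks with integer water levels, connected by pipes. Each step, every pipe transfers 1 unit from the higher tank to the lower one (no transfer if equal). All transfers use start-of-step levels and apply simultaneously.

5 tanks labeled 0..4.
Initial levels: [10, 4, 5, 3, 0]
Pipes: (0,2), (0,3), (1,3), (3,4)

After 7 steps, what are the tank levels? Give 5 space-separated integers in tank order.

Step 1: flows [0->2,0->3,1->3,3->4] -> levels [8 3 6 4 1]
Step 2: flows [0->2,0->3,3->1,3->4] -> levels [6 4 7 3 2]
Step 3: flows [2->0,0->3,1->3,3->4] -> levels [6 3 6 4 3]
Step 4: flows [0=2,0->3,3->1,3->4] -> levels [5 4 6 3 4]
Step 5: flows [2->0,0->3,1->3,4->3] -> levels [5 3 5 6 3]
Step 6: flows [0=2,3->0,3->1,3->4] -> levels [6 4 5 3 4]
Step 7: flows [0->2,0->3,1->3,4->3] -> levels [4 3 6 6 3]

Answer: 4 3 6 6 3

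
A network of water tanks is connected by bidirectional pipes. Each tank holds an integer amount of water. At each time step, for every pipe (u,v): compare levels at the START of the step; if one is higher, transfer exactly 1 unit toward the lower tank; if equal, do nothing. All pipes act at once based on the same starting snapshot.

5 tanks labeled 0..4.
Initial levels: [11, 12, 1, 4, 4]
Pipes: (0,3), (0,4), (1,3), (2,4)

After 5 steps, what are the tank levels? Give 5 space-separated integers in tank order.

Step 1: flows [0->3,0->4,1->3,4->2] -> levels [9 11 2 6 4]
Step 2: flows [0->3,0->4,1->3,4->2] -> levels [7 10 3 8 4]
Step 3: flows [3->0,0->4,1->3,4->2] -> levels [7 9 4 8 4]
Step 4: flows [3->0,0->4,1->3,2=4] -> levels [7 8 4 8 5]
Step 5: flows [3->0,0->4,1=3,4->2] -> levels [7 8 5 7 5]

Answer: 7 8 5 7 5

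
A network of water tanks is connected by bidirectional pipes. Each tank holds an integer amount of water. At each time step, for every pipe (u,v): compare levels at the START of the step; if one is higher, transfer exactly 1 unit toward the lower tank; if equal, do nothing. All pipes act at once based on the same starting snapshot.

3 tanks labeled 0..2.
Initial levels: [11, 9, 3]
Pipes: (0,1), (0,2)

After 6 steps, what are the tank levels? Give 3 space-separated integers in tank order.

Step 1: flows [0->1,0->2] -> levels [9 10 4]
Step 2: flows [1->0,0->2] -> levels [9 9 5]
Step 3: flows [0=1,0->2] -> levels [8 9 6]
Step 4: flows [1->0,0->2] -> levels [8 8 7]
Step 5: flows [0=1,0->2] -> levels [7 8 8]
Step 6: flows [1->0,2->0] -> levels [9 7 7]

Answer: 9 7 7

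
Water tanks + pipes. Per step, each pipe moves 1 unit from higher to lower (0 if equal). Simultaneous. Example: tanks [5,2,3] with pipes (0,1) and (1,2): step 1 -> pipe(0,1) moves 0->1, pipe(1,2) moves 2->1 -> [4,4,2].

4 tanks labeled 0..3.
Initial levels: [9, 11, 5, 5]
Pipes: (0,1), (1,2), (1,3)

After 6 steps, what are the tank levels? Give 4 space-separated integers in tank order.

Answer: 8 6 8 8

Derivation:
Step 1: flows [1->0,1->2,1->3] -> levels [10 8 6 6]
Step 2: flows [0->1,1->2,1->3] -> levels [9 7 7 7]
Step 3: flows [0->1,1=2,1=3] -> levels [8 8 7 7]
Step 4: flows [0=1,1->2,1->3] -> levels [8 6 8 8]
Step 5: flows [0->1,2->1,3->1] -> levels [7 9 7 7]
Step 6: flows [1->0,1->2,1->3] -> levels [8 6 8 8]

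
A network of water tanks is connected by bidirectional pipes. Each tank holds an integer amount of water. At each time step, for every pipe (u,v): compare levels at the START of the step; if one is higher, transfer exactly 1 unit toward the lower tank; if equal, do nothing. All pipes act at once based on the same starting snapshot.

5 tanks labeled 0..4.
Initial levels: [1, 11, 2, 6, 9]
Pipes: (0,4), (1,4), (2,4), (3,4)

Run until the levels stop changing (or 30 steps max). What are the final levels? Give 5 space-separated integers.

Answer: 6 7 6 6 4

Derivation:
Step 1: flows [4->0,1->4,4->2,4->3] -> levels [2 10 3 7 7]
Step 2: flows [4->0,1->4,4->2,3=4] -> levels [3 9 4 7 6]
Step 3: flows [4->0,1->4,4->2,3->4] -> levels [4 8 5 6 6]
Step 4: flows [4->0,1->4,4->2,3=4] -> levels [5 7 6 6 5]
Step 5: flows [0=4,1->4,2->4,3->4] -> levels [5 6 5 5 8]
Step 6: flows [4->0,4->1,4->2,4->3] -> levels [6 7 6 6 4]
Step 7: flows [0->4,1->4,2->4,3->4] -> levels [5 6 5 5 8]
  -> period-2 cycle: step 7 state = step 5 state; never stabilizes
  -> state at step 30: (30-5) mod 2 = 1, same as step 6 -> [6 7 6 6 4]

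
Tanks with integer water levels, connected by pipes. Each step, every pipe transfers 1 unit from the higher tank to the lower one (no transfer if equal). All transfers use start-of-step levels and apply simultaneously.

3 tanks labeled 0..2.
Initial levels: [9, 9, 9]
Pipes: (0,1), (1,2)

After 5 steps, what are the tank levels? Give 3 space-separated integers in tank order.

Step 1: flows [0=1,1=2] -> levels [9 9 9]
  -> stable; steps 2..5 unchanged -> [9 9 9]

Answer: 9 9 9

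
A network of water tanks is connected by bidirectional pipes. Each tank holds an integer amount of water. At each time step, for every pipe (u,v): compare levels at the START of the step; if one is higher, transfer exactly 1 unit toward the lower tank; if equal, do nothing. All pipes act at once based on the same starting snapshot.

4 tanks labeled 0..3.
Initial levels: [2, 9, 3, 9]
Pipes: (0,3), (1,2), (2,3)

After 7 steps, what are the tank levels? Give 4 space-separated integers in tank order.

Step 1: flows [3->0,1->2,3->2] -> levels [3 8 5 7]
Step 2: flows [3->0,1->2,3->2] -> levels [4 7 7 5]
Step 3: flows [3->0,1=2,2->3] -> levels [5 7 6 5]
Step 4: flows [0=3,1->2,2->3] -> levels [5 6 6 6]
Step 5: flows [3->0,1=2,2=3] -> levels [6 6 6 5]
Step 6: flows [0->3,1=2,2->3] -> levels [5 6 5 7]
Step 7: flows [3->0,1->2,3->2] -> levels [6 5 7 5]

Answer: 6 5 7 5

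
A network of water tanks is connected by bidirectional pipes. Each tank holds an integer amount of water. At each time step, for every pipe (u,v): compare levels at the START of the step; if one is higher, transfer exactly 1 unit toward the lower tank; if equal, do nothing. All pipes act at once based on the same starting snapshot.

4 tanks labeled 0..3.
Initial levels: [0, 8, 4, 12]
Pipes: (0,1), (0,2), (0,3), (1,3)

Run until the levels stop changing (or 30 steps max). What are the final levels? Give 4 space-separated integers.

Answer: 7 6 5 6

Derivation:
Step 1: flows [1->0,2->0,3->0,3->1] -> levels [3 8 3 10]
Step 2: flows [1->0,0=2,3->0,3->1] -> levels [5 8 3 8]
Step 3: flows [1->0,0->2,3->0,1=3] -> levels [6 7 4 7]
Step 4: flows [1->0,0->2,3->0,1=3] -> levels [7 6 5 6]
Step 5: flows [0->1,0->2,0->3,1=3] -> levels [4 7 6 7]
Step 6: flows [1->0,2->0,3->0,1=3] -> levels [7 6 5 6]
  -> period-2 cycle: step 6 state = step 4 state; never stabilizes
  -> state at step 30: (30-4) mod 2 = 0, same as step 4 -> [7 6 5 6]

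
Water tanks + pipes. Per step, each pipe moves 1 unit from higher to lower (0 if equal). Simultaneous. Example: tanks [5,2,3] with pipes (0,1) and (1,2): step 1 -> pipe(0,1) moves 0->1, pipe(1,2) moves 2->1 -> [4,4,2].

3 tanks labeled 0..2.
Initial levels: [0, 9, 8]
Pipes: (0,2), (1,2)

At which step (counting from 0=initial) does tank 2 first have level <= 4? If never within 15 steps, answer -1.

Answer: -1

Derivation:
Step 1: flows [2->0,1->2] -> levels [1 8 8]
Step 2: flows [2->0,1=2] -> levels [2 8 7]
Step 3: flows [2->0,1->2] -> levels [3 7 7]
Step 4: flows [2->0,1=2] -> levels [4 7 6]
Step 5: flows [2->0,1->2] -> levels [5 6 6]
Step 6: flows [2->0,1=2] -> levels [6 6 5]
Step 7: flows [0->2,1->2] -> levels [5 5 7]
Step 8: flows [2->0,2->1] -> levels [6 6 5]
  -> period-2 cycle (repeats step 6); tank 2 never drops to <=4
Tank 2 never reaches <=4 within 15 steps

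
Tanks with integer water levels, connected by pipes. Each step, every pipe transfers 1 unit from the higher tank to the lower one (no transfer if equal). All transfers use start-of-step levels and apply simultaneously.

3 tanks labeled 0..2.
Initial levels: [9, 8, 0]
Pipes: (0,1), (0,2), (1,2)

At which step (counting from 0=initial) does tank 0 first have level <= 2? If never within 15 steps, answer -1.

Step 1: flows [0->1,0->2,1->2] -> levels [7 8 2]
Step 2: flows [1->0,0->2,1->2] -> levels [7 6 4]
Step 3: flows [0->1,0->2,1->2] -> levels [5 6 6]
Step 4: flows [1->0,2->0,1=2] -> levels [7 5 5]
Step 5: flows [0->1,0->2,1=2] -> levels [5 6 6]
  -> period-2 cycle (repeats step 3); tank 0 never drops to <=2
Tank 0 never reaches <=2 within 15 steps

Answer: -1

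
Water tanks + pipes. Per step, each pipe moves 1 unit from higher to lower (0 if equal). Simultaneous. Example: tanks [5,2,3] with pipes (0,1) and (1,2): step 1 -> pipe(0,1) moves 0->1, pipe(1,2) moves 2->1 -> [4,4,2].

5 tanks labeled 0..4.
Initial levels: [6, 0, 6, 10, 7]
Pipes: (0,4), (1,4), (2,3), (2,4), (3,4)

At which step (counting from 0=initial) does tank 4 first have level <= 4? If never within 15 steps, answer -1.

Step 1: flows [4->0,4->1,3->2,4->2,3->4] -> levels [7 1 8 8 5]
Step 2: flows [0->4,4->1,2=3,2->4,3->4] -> levels [6 2 7 7 7]
Step 3: flows [4->0,4->1,2=3,2=4,3=4] -> levels [7 3 7 7 5]
Step 4: flows [0->4,4->1,2=3,2->4,3->4] -> levels [6 4 6 6 7]
Step 5: flows [4->0,4->1,2=3,4->2,4->3] -> levels [7 5 7 7 3]
Tank 4 first reaches <=4 at step 5

Answer: 5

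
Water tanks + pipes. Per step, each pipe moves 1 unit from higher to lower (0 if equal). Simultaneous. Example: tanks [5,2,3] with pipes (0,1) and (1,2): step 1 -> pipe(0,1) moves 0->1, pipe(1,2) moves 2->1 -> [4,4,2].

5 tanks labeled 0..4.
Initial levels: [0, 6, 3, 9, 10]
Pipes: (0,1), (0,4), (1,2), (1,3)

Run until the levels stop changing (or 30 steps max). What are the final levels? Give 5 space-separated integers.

Step 1: flows [1->0,4->0,1->2,3->1] -> levels [2 5 4 8 9]
Step 2: flows [1->0,4->0,1->2,3->1] -> levels [4 4 5 7 8]
Step 3: flows [0=1,4->0,2->1,3->1] -> levels [5 6 4 6 7]
Step 4: flows [1->0,4->0,1->2,1=3] -> levels [7 4 5 6 6]
Step 5: flows [0->1,0->4,2->1,3->1] -> levels [5 7 4 5 7]
Step 6: flows [1->0,4->0,1->2,1->3] -> levels [7 4 5 6 6]
  -> period-2 cycle: step 6 state = step 4 state; never stabilizes
  -> state at step 30: (30-4) mod 2 = 0, same as step 4 -> [7 4 5 6 6]

Answer: 7 4 5 6 6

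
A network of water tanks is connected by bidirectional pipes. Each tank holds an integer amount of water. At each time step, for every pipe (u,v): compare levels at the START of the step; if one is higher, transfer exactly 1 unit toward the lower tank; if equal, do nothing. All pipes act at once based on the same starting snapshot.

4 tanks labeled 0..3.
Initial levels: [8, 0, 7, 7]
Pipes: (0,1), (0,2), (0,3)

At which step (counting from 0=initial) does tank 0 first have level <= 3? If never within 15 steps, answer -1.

Step 1: flows [0->1,0->2,0->3] -> levels [5 1 8 8]
Step 2: flows [0->1,2->0,3->0] -> levels [6 2 7 7]
Step 3: flows [0->1,2->0,3->0] -> levels [7 3 6 6]
Step 4: flows [0->1,0->2,0->3] -> levels [4 4 7 7]
Step 5: flows [0=1,2->0,3->0] -> levels [6 4 6 6]
Step 6: flows [0->1,0=2,0=3] -> levels [5 5 6 6]
Step 7: flows [0=1,2->0,3->0] -> levels [7 5 5 5]
Step 8: flows [0->1,0->2,0->3] -> levels [4 6 6 6]
Step 9: flows [1->0,2->0,3->0] -> levels [7 5 5 5]
  -> period-2 cycle (repeats step 7); tank 0 never drops to <=3
Tank 0 never reaches <=3 within 15 steps

Answer: -1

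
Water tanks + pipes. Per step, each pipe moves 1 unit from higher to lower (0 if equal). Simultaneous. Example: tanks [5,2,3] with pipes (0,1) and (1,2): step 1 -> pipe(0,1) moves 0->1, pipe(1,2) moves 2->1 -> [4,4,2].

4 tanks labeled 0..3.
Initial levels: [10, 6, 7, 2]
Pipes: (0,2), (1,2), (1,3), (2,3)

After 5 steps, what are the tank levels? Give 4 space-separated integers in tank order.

Answer: 7 7 5 6

Derivation:
Step 1: flows [0->2,2->1,1->3,2->3] -> levels [9 6 6 4]
Step 2: flows [0->2,1=2,1->3,2->3] -> levels [8 5 6 6]
Step 3: flows [0->2,2->1,3->1,2=3] -> levels [7 7 6 5]
Step 4: flows [0->2,1->2,1->3,2->3] -> levels [6 5 7 7]
Step 5: flows [2->0,2->1,3->1,2=3] -> levels [7 7 5 6]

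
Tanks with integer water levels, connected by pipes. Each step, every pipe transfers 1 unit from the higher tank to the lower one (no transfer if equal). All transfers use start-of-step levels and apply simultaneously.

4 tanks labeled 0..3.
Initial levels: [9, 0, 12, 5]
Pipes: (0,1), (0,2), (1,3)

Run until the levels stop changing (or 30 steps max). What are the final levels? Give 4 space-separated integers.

Answer: 6 7 7 6

Derivation:
Step 1: flows [0->1,2->0,3->1] -> levels [9 2 11 4]
Step 2: flows [0->1,2->0,3->1] -> levels [9 4 10 3]
Step 3: flows [0->1,2->0,1->3] -> levels [9 4 9 4]
Step 4: flows [0->1,0=2,1=3] -> levels [8 5 9 4]
Step 5: flows [0->1,2->0,1->3] -> levels [8 5 8 5]
Step 6: flows [0->1,0=2,1=3] -> levels [7 6 8 5]
Step 7: flows [0->1,2->0,1->3] -> levels [7 6 7 6]
Step 8: flows [0->1,0=2,1=3] -> levels [6 7 7 6]
Step 9: flows [1->0,2->0,1->3] -> levels [8 5 6 7]
Step 10: flows [0->1,0->2,3->1] -> levels [6 7 7 6]
  -> period-2 cycle: step 10 state = step 8 state; never stabilizes
  -> state at step 30: (30-8) mod 2 = 0, same as step 8 -> [6 7 7 6]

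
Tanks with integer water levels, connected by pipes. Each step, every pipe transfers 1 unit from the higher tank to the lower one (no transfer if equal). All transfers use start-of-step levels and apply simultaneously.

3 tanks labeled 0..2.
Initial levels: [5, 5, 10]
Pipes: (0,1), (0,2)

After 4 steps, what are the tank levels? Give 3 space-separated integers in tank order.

Step 1: flows [0=1,2->0] -> levels [6 5 9]
Step 2: flows [0->1,2->0] -> levels [6 6 8]
Step 3: flows [0=1,2->0] -> levels [7 6 7]
Step 4: flows [0->1,0=2] -> levels [6 7 7]

Answer: 6 7 7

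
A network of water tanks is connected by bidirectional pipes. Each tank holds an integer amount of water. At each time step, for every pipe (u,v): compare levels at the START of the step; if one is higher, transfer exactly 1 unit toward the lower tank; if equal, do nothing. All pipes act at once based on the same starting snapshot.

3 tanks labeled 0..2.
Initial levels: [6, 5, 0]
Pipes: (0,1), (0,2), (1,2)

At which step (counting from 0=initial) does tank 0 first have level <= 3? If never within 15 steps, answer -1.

Answer: 3

Derivation:
Step 1: flows [0->1,0->2,1->2] -> levels [4 5 2]
Step 2: flows [1->0,0->2,1->2] -> levels [4 3 4]
Step 3: flows [0->1,0=2,2->1] -> levels [3 5 3]
Tank 0 first reaches <=3 at step 3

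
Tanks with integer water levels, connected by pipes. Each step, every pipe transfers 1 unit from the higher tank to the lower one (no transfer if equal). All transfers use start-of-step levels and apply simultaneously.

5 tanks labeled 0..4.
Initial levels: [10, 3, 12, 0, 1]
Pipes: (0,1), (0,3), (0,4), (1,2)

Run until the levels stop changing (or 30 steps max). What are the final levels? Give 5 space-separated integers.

Step 1: flows [0->1,0->3,0->4,2->1] -> levels [7 5 11 1 2]
Step 2: flows [0->1,0->3,0->4,2->1] -> levels [4 7 10 2 3]
Step 3: flows [1->0,0->3,0->4,2->1] -> levels [3 7 9 3 4]
Step 4: flows [1->0,0=3,4->0,2->1] -> levels [5 7 8 3 3]
Step 5: flows [1->0,0->3,0->4,2->1] -> levels [4 7 7 4 4]
Step 6: flows [1->0,0=3,0=4,1=2] -> levels [5 6 7 4 4]
Step 7: flows [1->0,0->3,0->4,2->1] -> levels [4 6 6 5 5]
Step 8: flows [1->0,3->0,4->0,1=2] -> levels [7 5 6 4 4]
Step 9: flows [0->1,0->3,0->4,2->1] -> levels [4 7 5 5 5]
Step 10: flows [1->0,3->0,4->0,1->2] -> levels [7 5 6 4 4]
  -> period-2 cycle: step 10 state = step 8 state; never stabilizes
  -> state at step 30: (30-8) mod 2 = 0, same as step 8 -> [7 5 6 4 4]

Answer: 7 5 6 4 4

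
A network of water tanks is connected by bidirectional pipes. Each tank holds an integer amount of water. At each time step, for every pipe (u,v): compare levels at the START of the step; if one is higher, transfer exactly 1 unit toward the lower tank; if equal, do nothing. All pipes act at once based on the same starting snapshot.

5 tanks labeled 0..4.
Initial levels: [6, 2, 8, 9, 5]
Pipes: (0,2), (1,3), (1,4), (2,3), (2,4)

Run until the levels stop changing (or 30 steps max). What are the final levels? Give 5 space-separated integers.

Answer: 6 7 7 5 5

Derivation:
Step 1: flows [2->0,3->1,4->1,3->2,2->4] -> levels [7 4 7 7 5]
Step 2: flows [0=2,3->1,4->1,2=3,2->4] -> levels [7 6 6 6 5]
Step 3: flows [0->2,1=3,1->4,2=3,2->4] -> levels [6 5 6 6 7]
Step 4: flows [0=2,3->1,4->1,2=3,4->2] -> levels [6 7 7 5 5]
Step 5: flows [2->0,1->3,1->4,2->3,2->4] -> levels [7 5 4 7 7]
Step 6: flows [0->2,3->1,4->1,3->2,4->2] -> levels [6 7 7 5 5]
  -> period-2 cycle: step 6 state = step 4 state; never stabilizes
  -> state at step 30: (30-4) mod 2 = 0, same as step 4 -> [6 7 7 5 5]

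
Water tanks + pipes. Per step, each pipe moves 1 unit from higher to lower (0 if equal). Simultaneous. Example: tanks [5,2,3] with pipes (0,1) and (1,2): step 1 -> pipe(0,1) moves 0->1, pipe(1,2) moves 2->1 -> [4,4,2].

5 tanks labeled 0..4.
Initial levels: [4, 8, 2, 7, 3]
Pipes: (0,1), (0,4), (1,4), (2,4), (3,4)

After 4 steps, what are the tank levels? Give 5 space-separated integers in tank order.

Answer: 5 4 4 4 7

Derivation:
Step 1: flows [1->0,0->4,1->4,4->2,3->4] -> levels [4 6 3 6 5]
Step 2: flows [1->0,4->0,1->4,4->2,3->4] -> levels [6 4 4 5 5]
Step 3: flows [0->1,0->4,4->1,4->2,3=4] -> levels [4 6 5 5 4]
Step 4: flows [1->0,0=4,1->4,2->4,3->4] -> levels [5 4 4 4 7]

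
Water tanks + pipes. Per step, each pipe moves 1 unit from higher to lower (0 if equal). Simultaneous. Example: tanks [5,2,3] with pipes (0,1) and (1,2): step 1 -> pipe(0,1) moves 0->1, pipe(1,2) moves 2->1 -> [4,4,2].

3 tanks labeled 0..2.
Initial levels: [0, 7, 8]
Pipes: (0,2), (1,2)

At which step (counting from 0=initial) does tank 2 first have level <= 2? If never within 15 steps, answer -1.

Answer: -1

Derivation:
Step 1: flows [2->0,2->1] -> levels [1 8 6]
Step 2: flows [2->0,1->2] -> levels [2 7 6]
Step 3: flows [2->0,1->2] -> levels [3 6 6]
Step 4: flows [2->0,1=2] -> levels [4 6 5]
Step 5: flows [2->0,1->2] -> levels [5 5 5]
Step 6: flows [0=2,1=2] -> levels [5 5 5]
  -> stable; tank 2 stays at 5 > 2
Tank 2 never reaches <=2 within 15 steps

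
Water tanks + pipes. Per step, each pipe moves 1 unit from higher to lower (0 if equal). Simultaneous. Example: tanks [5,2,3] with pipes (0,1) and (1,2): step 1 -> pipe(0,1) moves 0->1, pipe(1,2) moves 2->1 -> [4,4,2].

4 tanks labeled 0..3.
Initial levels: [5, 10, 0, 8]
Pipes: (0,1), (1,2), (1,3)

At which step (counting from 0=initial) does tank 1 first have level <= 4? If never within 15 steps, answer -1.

Answer: -1

Derivation:
Step 1: flows [1->0,1->2,1->3] -> levels [6 7 1 9]
Step 2: flows [1->0,1->2,3->1] -> levels [7 6 2 8]
Step 3: flows [0->1,1->2,3->1] -> levels [6 7 3 7]
Step 4: flows [1->0,1->2,1=3] -> levels [7 5 4 7]
Step 5: flows [0->1,1->2,3->1] -> levels [6 6 5 6]
Step 6: flows [0=1,1->2,1=3] -> levels [6 5 6 6]
Step 7: flows [0->1,2->1,3->1] -> levels [5 8 5 5]
Step 8: flows [1->0,1->2,1->3] -> levels [6 5 6 6]
  -> period-2 cycle (repeats step 6); tank 1 never drops to <=4
Tank 1 never reaches <=4 within 15 steps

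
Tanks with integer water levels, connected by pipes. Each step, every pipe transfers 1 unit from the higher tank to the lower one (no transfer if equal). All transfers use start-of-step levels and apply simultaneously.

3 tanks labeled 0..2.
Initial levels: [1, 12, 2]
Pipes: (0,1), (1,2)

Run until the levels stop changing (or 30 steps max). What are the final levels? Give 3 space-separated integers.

Answer: 5 4 6

Derivation:
Step 1: flows [1->0,1->2] -> levels [2 10 3]
Step 2: flows [1->0,1->2] -> levels [3 8 4]
Step 3: flows [1->0,1->2] -> levels [4 6 5]
Step 4: flows [1->0,1->2] -> levels [5 4 6]
Step 5: flows [0->1,2->1] -> levels [4 6 5]
  -> period-2 cycle: step 5 state = step 3 state; never stabilizes
  -> state at step 30: (30-3) mod 2 = 1, same as step 4 -> [5 4 6]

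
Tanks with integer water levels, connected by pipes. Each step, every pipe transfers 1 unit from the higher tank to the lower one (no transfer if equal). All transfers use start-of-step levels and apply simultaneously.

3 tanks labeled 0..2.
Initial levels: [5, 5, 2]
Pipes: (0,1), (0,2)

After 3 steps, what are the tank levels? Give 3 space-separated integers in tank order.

Answer: 4 4 4

Derivation:
Step 1: flows [0=1,0->2] -> levels [4 5 3]
Step 2: flows [1->0,0->2] -> levels [4 4 4]
Step 3: flows [0=1,0=2] -> levels [4 4 4]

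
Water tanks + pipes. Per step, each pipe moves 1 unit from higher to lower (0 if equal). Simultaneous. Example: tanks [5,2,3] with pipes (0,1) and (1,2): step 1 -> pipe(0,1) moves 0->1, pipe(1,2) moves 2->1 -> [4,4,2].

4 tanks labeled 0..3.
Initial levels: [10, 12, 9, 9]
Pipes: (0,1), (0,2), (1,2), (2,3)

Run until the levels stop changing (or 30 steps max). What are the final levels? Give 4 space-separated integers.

Answer: 11 11 8 10

Derivation:
Step 1: flows [1->0,0->2,1->2,2=3] -> levels [10 10 11 9]
Step 2: flows [0=1,2->0,2->1,2->3] -> levels [11 11 8 10]
Step 3: flows [0=1,0->2,1->2,3->2] -> levels [10 10 11 9]
  -> period-2 cycle: step 3 state = step 1 state; never stabilizes
  -> state at step 30: (30-1) mod 2 = 1, same as step 2 -> [11 11 8 10]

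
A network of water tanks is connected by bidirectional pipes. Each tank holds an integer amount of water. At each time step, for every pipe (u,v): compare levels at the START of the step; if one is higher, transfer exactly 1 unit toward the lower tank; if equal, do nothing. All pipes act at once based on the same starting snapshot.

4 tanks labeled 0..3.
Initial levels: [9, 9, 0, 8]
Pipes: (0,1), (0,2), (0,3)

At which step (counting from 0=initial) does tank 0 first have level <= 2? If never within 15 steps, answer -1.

Step 1: flows [0=1,0->2,0->3] -> levels [7 9 1 9]
Step 2: flows [1->0,0->2,3->0] -> levels [8 8 2 8]
Step 3: flows [0=1,0->2,0=3] -> levels [7 8 3 8]
Step 4: flows [1->0,0->2,3->0] -> levels [8 7 4 7]
Step 5: flows [0->1,0->2,0->3] -> levels [5 8 5 8]
Step 6: flows [1->0,0=2,3->0] -> levels [7 7 5 7]
Step 7: flows [0=1,0->2,0=3] -> levels [6 7 6 7]
Step 8: flows [1->0,0=2,3->0] -> levels [8 6 6 6]
Step 9: flows [0->1,0->2,0->3] -> levels [5 7 7 7]
Step 10: flows [1->0,2->0,3->0] -> levels [8 6 6 6]
  -> period-2 cycle (repeats step 8); tank 0 never drops to <=2
Tank 0 never reaches <=2 within 15 steps

Answer: -1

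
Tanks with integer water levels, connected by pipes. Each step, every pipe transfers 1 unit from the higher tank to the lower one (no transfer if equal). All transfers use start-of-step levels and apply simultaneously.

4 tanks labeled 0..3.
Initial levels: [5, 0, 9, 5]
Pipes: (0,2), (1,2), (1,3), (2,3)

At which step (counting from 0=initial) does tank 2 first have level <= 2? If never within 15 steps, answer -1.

Step 1: flows [2->0,2->1,3->1,2->3] -> levels [6 2 6 5]
Step 2: flows [0=2,2->1,3->1,2->3] -> levels [6 4 4 5]
Step 3: flows [0->2,1=2,3->1,3->2] -> levels [5 5 6 3]
Step 4: flows [2->0,2->1,1->3,2->3] -> levels [6 5 3 5]
Step 5: flows [0->2,1->2,1=3,3->2] -> levels [5 4 6 4]
Step 6: flows [2->0,2->1,1=3,2->3] -> levels [6 5 3 5]
  -> period-2 cycle (repeats step 4); tank 2 never drops to <=2
Tank 2 never reaches <=2 within 15 steps

Answer: -1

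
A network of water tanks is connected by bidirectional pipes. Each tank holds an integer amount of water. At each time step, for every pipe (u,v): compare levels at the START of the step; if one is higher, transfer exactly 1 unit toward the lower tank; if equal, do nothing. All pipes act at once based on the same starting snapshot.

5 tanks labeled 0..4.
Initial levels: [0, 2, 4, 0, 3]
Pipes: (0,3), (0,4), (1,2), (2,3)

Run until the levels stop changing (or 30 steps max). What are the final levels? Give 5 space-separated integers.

Step 1: flows [0=3,4->0,2->1,2->3] -> levels [1 3 2 1 2]
Step 2: flows [0=3,4->0,1->2,2->3] -> levels [2 2 2 2 1]
Step 3: flows [0=3,0->4,1=2,2=3] -> levels [1 2 2 2 2]
Step 4: flows [3->0,4->0,1=2,2=3] -> levels [3 2 2 1 1]
Step 5: flows [0->3,0->4,1=2,2->3] -> levels [1 2 1 3 2]
Step 6: flows [3->0,4->0,1->2,3->2] -> levels [3 1 3 1 1]
Step 7: flows [0->3,0->4,2->1,2->3] -> levels [1 2 1 3 2]
  -> period-2 cycle: step 7 state = step 5 state; never stabilizes
  -> state at step 30: (30-5) mod 2 = 1, same as step 6 -> [3 1 3 1 1]

Answer: 3 1 3 1 1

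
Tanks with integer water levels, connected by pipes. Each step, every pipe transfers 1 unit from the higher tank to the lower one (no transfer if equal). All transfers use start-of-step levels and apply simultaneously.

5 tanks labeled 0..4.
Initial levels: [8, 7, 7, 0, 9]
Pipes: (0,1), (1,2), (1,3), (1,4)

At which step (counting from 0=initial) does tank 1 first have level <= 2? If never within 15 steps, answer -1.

Step 1: flows [0->1,1=2,1->3,4->1] -> levels [7 8 7 1 8]
Step 2: flows [1->0,1->2,1->3,1=4] -> levels [8 5 8 2 8]
Step 3: flows [0->1,2->1,1->3,4->1] -> levels [7 7 7 3 7]
Step 4: flows [0=1,1=2,1->3,1=4] -> levels [7 6 7 4 7]
Step 5: flows [0->1,2->1,1->3,4->1] -> levels [6 8 6 5 6]
Step 6: flows [1->0,1->2,1->3,1->4] -> levels [7 4 7 6 7]
Step 7: flows [0->1,2->1,3->1,4->1] -> levels [6 8 6 5 6]
  -> period-2 cycle (repeats step 5); tank 1 never drops to <=2
Tank 1 never reaches <=2 within 15 steps

Answer: -1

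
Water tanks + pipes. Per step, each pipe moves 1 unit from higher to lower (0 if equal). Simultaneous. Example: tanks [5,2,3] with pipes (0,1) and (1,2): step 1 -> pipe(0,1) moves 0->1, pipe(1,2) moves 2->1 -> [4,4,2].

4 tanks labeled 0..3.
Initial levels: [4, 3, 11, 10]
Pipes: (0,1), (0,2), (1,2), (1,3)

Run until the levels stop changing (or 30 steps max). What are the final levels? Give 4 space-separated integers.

Step 1: flows [0->1,2->0,2->1,3->1] -> levels [4 6 9 9]
Step 2: flows [1->0,2->0,2->1,3->1] -> levels [6 7 7 8]
Step 3: flows [1->0,2->0,1=2,3->1] -> levels [8 7 6 7]
Step 4: flows [0->1,0->2,1->2,1=3] -> levels [6 7 8 7]
Step 5: flows [1->0,2->0,2->1,1=3] -> levels [8 7 6 7]
  -> period-2 cycle: step 5 state = step 3 state; never stabilizes
  -> state at step 30: (30-3) mod 2 = 1, same as step 4 -> [6 7 8 7]

Answer: 6 7 8 7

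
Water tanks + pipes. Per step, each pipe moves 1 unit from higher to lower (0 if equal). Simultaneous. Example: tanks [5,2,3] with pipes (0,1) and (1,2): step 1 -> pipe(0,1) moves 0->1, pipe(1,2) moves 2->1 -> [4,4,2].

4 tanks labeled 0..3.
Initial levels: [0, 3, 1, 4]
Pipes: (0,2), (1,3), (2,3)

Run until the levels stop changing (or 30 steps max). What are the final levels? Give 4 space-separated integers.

Step 1: flows [2->0,3->1,3->2] -> levels [1 4 1 2]
Step 2: flows [0=2,1->3,3->2] -> levels [1 3 2 2]
Step 3: flows [2->0,1->3,2=3] -> levels [2 2 1 3]
Step 4: flows [0->2,3->1,3->2] -> levels [1 3 3 1]
Step 5: flows [2->0,1->3,2->3] -> levels [2 2 1 3]
  -> period-2 cycle: step 5 state = step 3 state; never stabilizes
  -> state at step 30: (30-3) mod 2 = 1, same as step 4 -> [1 3 3 1]

Answer: 1 3 3 1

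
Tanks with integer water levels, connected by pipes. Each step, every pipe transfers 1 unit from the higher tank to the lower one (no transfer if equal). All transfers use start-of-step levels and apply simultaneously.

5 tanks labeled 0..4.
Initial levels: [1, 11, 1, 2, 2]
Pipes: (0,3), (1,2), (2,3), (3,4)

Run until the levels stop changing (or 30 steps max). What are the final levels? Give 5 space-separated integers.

Answer: 2 5 3 5 2

Derivation:
Step 1: flows [3->0,1->2,3->2,3=4] -> levels [2 10 3 0 2]
Step 2: flows [0->3,1->2,2->3,4->3] -> levels [1 9 3 3 1]
Step 3: flows [3->0,1->2,2=3,3->4] -> levels [2 8 4 1 2]
Step 4: flows [0->3,1->2,2->3,4->3] -> levels [1 7 4 4 1]
Step 5: flows [3->0,1->2,2=3,3->4] -> levels [2 6 5 2 2]
Step 6: flows [0=3,1->2,2->3,3=4] -> levels [2 5 5 3 2]
Step 7: flows [3->0,1=2,2->3,3->4] -> levels [3 5 4 2 3]
Step 8: flows [0->3,1->2,2->3,4->3] -> levels [2 4 4 5 2]
Step 9: flows [3->0,1=2,3->2,3->4] -> levels [3 4 5 2 3]
Step 10: flows [0->3,2->1,2->3,4->3] -> levels [2 5 3 5 2]
Step 11: flows [3->0,1->2,3->2,3->4] -> levels [3 4 5 2 3]
  -> period-2 cycle: step 11 state = step 9 state; never stabilizes
  -> state at step 30: (30-9) mod 2 = 1, same as step 10 -> [2 5 3 5 2]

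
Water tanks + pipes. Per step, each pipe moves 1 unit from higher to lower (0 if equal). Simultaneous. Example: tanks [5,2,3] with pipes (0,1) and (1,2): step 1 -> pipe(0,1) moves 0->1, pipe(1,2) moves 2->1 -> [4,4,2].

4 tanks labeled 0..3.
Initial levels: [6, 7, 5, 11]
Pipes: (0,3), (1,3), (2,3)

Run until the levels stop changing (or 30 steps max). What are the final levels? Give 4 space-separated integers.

Step 1: flows [3->0,3->1,3->2] -> levels [7 8 6 8]
Step 2: flows [3->0,1=3,3->2] -> levels [8 8 7 6]
Step 3: flows [0->3,1->3,2->3] -> levels [7 7 6 9]
Step 4: flows [3->0,3->1,3->2] -> levels [8 8 7 6]
  -> period-2 cycle: step 4 state = step 2 state; never stabilizes
  -> state at step 30: (30-2) mod 2 = 0, same as step 2 -> [8 8 7 6]

Answer: 8 8 7 6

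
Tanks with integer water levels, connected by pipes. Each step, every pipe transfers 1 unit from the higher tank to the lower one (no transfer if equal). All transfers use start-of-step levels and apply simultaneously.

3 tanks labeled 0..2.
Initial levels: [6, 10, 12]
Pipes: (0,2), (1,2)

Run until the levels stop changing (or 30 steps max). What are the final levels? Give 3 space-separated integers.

Step 1: flows [2->0,2->1] -> levels [7 11 10]
Step 2: flows [2->0,1->2] -> levels [8 10 10]
Step 3: flows [2->0,1=2] -> levels [9 10 9]
Step 4: flows [0=2,1->2] -> levels [9 9 10]
Step 5: flows [2->0,2->1] -> levels [10 10 8]
Step 6: flows [0->2,1->2] -> levels [9 9 10]
  -> period-2 cycle: step 6 state = step 4 state; never stabilizes
  -> state at step 30: (30-4) mod 2 = 0, same as step 4 -> [9 9 10]

Answer: 9 9 10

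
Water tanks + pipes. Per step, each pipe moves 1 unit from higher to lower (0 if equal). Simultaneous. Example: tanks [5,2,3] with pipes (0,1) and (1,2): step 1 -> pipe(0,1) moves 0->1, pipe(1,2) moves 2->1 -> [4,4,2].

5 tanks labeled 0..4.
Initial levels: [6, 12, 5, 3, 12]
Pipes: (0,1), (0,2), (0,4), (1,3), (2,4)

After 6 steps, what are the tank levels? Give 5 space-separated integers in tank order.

Answer: 9 6 8 7 8

Derivation:
Step 1: flows [1->0,0->2,4->0,1->3,4->2] -> levels [7 10 7 4 10]
Step 2: flows [1->0,0=2,4->0,1->3,4->2] -> levels [9 8 8 5 8]
Step 3: flows [0->1,0->2,0->4,1->3,2=4] -> levels [6 8 9 6 9]
Step 4: flows [1->0,2->0,4->0,1->3,2=4] -> levels [9 6 8 7 8]
Step 5: flows [0->1,0->2,0->4,3->1,2=4] -> levels [6 8 9 6 9]
  -> period-2 cycle: step 5 state = step 3 state
  -> state at step 6: (6-3) mod 2 = 1, same as step 4 -> [9 6 8 7 8]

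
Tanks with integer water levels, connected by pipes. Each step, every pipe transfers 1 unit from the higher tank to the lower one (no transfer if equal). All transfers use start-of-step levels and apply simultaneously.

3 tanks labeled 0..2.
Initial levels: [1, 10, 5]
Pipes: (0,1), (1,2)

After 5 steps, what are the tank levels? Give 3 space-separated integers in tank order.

Step 1: flows [1->0,1->2] -> levels [2 8 6]
Step 2: flows [1->0,1->2] -> levels [3 6 7]
Step 3: flows [1->0,2->1] -> levels [4 6 6]
Step 4: flows [1->0,1=2] -> levels [5 5 6]
Step 5: flows [0=1,2->1] -> levels [5 6 5]

Answer: 5 6 5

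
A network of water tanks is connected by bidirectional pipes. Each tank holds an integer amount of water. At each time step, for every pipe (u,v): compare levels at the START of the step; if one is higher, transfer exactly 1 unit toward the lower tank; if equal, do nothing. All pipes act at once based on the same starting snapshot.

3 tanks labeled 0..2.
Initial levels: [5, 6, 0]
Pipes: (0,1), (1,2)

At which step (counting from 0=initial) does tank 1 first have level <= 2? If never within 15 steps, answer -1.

Answer: -1

Derivation:
Step 1: flows [1->0,1->2] -> levels [6 4 1]
Step 2: flows [0->1,1->2] -> levels [5 4 2]
Step 3: flows [0->1,1->2] -> levels [4 4 3]
Step 4: flows [0=1,1->2] -> levels [4 3 4]
Step 5: flows [0->1,2->1] -> levels [3 5 3]
Step 6: flows [1->0,1->2] -> levels [4 3 4]
  -> period-2 cycle (repeats step 4); tank 1 never drops to <=2
Tank 1 never reaches <=2 within 15 steps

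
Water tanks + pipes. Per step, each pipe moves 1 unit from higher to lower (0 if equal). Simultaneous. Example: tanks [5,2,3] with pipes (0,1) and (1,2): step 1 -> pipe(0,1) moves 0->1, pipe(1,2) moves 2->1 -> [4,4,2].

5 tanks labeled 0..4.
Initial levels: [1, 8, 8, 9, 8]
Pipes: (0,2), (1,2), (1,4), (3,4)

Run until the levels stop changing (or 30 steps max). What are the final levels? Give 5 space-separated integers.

Answer: 6 8 5 8 7

Derivation:
Step 1: flows [2->0,1=2,1=4,3->4] -> levels [2 8 7 8 9]
Step 2: flows [2->0,1->2,4->1,4->3] -> levels [3 8 7 9 7]
Step 3: flows [2->0,1->2,1->4,3->4] -> levels [4 6 7 8 9]
Step 4: flows [2->0,2->1,4->1,4->3] -> levels [5 8 5 9 7]
Step 5: flows [0=2,1->2,1->4,3->4] -> levels [5 6 6 8 9]
Step 6: flows [2->0,1=2,4->1,4->3] -> levels [6 7 5 9 7]
Step 7: flows [0->2,1->2,1=4,3->4] -> levels [5 6 7 8 8]
Step 8: flows [2->0,2->1,4->1,3=4] -> levels [6 8 5 8 7]
Step 9: flows [0->2,1->2,1->4,3->4] -> levels [5 6 7 7 9]
Step 10: flows [2->0,2->1,4->1,4->3] -> levels [6 8 5 8 7]
  -> period-2 cycle: step 10 state = step 8 state; never stabilizes
  -> state at step 30: (30-8) mod 2 = 0, same as step 8 -> [6 8 5 8 7]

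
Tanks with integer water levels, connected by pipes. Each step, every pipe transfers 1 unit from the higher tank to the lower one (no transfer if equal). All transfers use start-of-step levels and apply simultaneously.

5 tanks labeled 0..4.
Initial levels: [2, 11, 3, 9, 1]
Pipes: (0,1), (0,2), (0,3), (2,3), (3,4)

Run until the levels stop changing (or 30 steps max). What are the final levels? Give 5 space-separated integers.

Answer: 7 5 5 4 5

Derivation:
Step 1: flows [1->0,2->0,3->0,3->2,3->4] -> levels [5 10 3 6 2]
Step 2: flows [1->0,0->2,3->0,3->2,3->4] -> levels [6 9 5 3 3]
Step 3: flows [1->0,0->2,0->3,2->3,3=4] -> levels [5 8 5 5 3]
Step 4: flows [1->0,0=2,0=3,2=3,3->4] -> levels [6 7 5 4 4]
Step 5: flows [1->0,0->2,0->3,2->3,3=4] -> levels [5 6 5 6 4]
Step 6: flows [1->0,0=2,3->0,3->2,3->4] -> levels [7 5 6 3 5]
Step 7: flows [0->1,0->2,0->3,2->3,4->3] -> levels [4 6 6 6 4]
Step 8: flows [1->0,2->0,3->0,2=3,3->4] -> levels [7 5 5 4 5]
Step 9: flows [0->1,0->2,0->3,2->3,4->3] -> levels [4 6 5 7 4]
Step 10: flows [1->0,2->0,3->0,3->2,3->4] -> levels [7 5 5 4 5]
  -> period-2 cycle: step 10 state = step 8 state; never stabilizes
  -> state at step 30: (30-8) mod 2 = 0, same as step 8 -> [7 5 5 4 5]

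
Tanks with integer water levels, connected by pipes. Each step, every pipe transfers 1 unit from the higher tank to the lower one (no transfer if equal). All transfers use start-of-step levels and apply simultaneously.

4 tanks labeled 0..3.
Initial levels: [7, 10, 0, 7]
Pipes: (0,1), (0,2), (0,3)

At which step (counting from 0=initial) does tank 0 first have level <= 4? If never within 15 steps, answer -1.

Answer: 6

Derivation:
Step 1: flows [1->0,0->2,0=3] -> levels [7 9 1 7]
Step 2: flows [1->0,0->2,0=3] -> levels [7 8 2 7]
Step 3: flows [1->0,0->2,0=3] -> levels [7 7 3 7]
Step 4: flows [0=1,0->2,0=3] -> levels [6 7 4 7]
Step 5: flows [1->0,0->2,3->0] -> levels [7 6 5 6]
Step 6: flows [0->1,0->2,0->3] -> levels [4 7 6 7]
Tank 0 first reaches <=4 at step 6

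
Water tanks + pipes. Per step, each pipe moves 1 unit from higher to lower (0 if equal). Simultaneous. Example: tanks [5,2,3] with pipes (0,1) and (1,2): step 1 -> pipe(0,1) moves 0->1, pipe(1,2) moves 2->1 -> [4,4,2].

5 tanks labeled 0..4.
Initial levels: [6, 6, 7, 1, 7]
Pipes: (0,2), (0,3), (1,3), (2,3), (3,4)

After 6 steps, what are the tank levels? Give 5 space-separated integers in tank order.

Step 1: flows [2->0,0->3,1->3,2->3,4->3] -> levels [6 5 5 5 6]
Step 2: flows [0->2,0->3,1=3,2=3,4->3] -> levels [4 5 6 7 5]
Step 3: flows [2->0,3->0,3->1,3->2,3->4] -> levels [6 6 6 3 6]
Step 4: flows [0=2,0->3,1->3,2->3,4->3] -> levels [5 5 5 7 5]
Step 5: flows [0=2,3->0,3->1,3->2,3->4] -> levels [6 6 6 3 6]
  -> period-2 cycle: step 5 state = step 3 state
  -> state at step 6: (6-3) mod 2 = 1, same as step 4 -> [5 5 5 7 5]

Answer: 5 5 5 7 5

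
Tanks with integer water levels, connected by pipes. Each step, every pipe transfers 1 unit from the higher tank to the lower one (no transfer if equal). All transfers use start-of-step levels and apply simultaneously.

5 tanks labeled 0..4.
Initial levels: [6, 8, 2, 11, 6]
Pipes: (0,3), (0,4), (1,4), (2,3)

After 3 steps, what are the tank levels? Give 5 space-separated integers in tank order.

Answer: 6 7 5 7 8

Derivation:
Step 1: flows [3->0,0=4,1->4,3->2] -> levels [7 7 3 9 7]
Step 2: flows [3->0,0=4,1=4,3->2] -> levels [8 7 4 7 7]
Step 3: flows [0->3,0->4,1=4,3->2] -> levels [6 7 5 7 8]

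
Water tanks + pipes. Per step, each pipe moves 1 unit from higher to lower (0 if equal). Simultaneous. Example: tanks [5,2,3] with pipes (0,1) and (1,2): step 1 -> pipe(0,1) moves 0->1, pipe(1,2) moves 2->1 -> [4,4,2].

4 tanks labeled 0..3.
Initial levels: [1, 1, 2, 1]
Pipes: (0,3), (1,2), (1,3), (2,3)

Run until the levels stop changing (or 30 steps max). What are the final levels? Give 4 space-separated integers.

Step 1: flows [0=3,2->1,1=3,2->3] -> levels [1 2 0 2]
Step 2: flows [3->0,1->2,1=3,3->2] -> levels [2 1 2 0]
Step 3: flows [0->3,2->1,1->3,2->3] -> levels [1 1 0 3]
Step 4: flows [3->0,1->2,3->1,3->2] -> levels [2 1 2 0]
  -> period-2 cycle: step 4 state = step 2 state; never stabilizes
  -> state at step 30: (30-2) mod 2 = 0, same as step 2 -> [2 1 2 0]

Answer: 2 1 2 0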